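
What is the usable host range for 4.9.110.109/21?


Network: 4.9.104.0
Broadcast: 4.9.111.255
First usable = network + 1
Last usable = broadcast - 1
Range: 4.9.104.1 to 4.9.111.254


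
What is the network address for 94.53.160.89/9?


IP:   01011110.00110101.10100000.01011001
Mask: 11111111.10000000.00000000.00000000
AND operation:
Net:  01011110.00000000.00000000.00000000
Network: 94.0.0.0/9


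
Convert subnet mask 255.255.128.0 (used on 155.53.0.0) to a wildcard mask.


Subnet mask: 255.255.128.0
Wildcard = 255.255.255.255 - subnet mask
255 - 255 = 0
255 - 255 = 0
255 - 128 = 127
255 - 0 = 255
Wildcard: 0.0.127.255


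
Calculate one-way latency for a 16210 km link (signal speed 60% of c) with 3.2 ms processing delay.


Speed = 0.6 * 3e5 km/s = 180000 km/s
Propagation delay = 16210 / 180000 = 0.0901 s = 90.0556 ms
Processing delay = 3.2 ms
Total one-way latency = 93.2556 ms


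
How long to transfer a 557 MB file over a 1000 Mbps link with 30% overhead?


Effective throughput = 1000 * (1 - 30/100) = 700 Mbps
File size in Mb = 557 * 8 = 4456 Mb
Time = 4456 / 700
Time = 6.3657 seconds


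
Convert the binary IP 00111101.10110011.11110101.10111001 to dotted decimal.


00111101 = 61
10110011 = 179
11110101 = 245
10111001 = 185
IP: 61.179.245.185


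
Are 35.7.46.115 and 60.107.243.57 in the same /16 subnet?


Mask: 255.255.0.0
35.7.46.115 AND mask = 35.7.0.0
60.107.243.57 AND mask = 60.107.0.0
No, different subnets (35.7.0.0 vs 60.107.0.0)


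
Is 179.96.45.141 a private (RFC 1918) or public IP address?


RFC 1918 private ranges:
  10.0.0.0/8 (10.0.0.0 - 10.255.255.255)
  172.16.0.0/12 (172.16.0.0 - 172.31.255.255)
  192.168.0.0/16 (192.168.0.0 - 192.168.255.255)
Public (not in any RFC 1918 range)


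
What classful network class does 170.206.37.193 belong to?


First octet: 170
Binary: 10101010
10xxxxxx -> Class B (128-191)
Class B, default mask 255.255.0.0 (/16)


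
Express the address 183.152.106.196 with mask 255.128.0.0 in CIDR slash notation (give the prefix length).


Binary: 11111111.10000000.00000000.00000000
Count leading 1s
Prefix: /9


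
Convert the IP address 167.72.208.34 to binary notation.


167 = 10100111
72 = 01001000
208 = 11010000
34 = 00100010
Binary: 10100111.01001000.11010000.00100010


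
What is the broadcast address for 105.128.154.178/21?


Network: 105.128.152.0/21
Host bits = 11
Set all host bits to 1:
Broadcast: 105.128.159.255


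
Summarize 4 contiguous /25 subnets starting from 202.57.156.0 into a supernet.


Original prefix: /25
Number of subnets: 4 = 2^2
New prefix = 25 - 2 = 23
Supernet: 202.57.156.0/23


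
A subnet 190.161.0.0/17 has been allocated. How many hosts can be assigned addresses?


Host bits = 32 - 17 = 15
Total addresses = 2^15 = 32768
Usable = total - 2 (network and broadcast)
Usable hosts: 32766


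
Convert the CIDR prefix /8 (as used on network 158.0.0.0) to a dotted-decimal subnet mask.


/8 means 8 network bits, 24 host bits
Binary: 11111111000000000000000000000000
Mask: 255.0.0.0


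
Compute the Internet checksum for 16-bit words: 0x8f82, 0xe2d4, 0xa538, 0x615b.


Sum all words (with carry folding):
+ 0x8f82 = 0x8f82
+ 0xe2d4 = 0x7257
+ 0xa538 = 0x1790
+ 0x615b = 0x78eb
One's complement: ~0x78eb
Checksum = 0x8714


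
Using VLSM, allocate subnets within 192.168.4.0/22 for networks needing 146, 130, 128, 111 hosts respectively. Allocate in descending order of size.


146 hosts -> /24 (254 usable): 192.168.4.0/24
130 hosts -> /24 (254 usable): 192.168.5.0/24
128 hosts -> /24 (254 usable): 192.168.6.0/24
111 hosts -> /25 (126 usable): 192.168.7.0/25
Allocation: 192.168.4.0/24 (146 hosts, 254 usable); 192.168.5.0/24 (130 hosts, 254 usable); 192.168.6.0/24 (128 hosts, 254 usable); 192.168.7.0/25 (111 hosts, 126 usable)


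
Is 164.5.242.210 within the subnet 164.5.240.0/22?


Subnet network: 164.5.240.0
Test IP AND mask: 164.5.240.0
Yes, 164.5.242.210 is in 164.5.240.0/22


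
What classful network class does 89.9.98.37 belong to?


First octet: 89
Binary: 01011001
0xxxxxxx -> Class A (1-126)
Class A, default mask 255.0.0.0 (/8)


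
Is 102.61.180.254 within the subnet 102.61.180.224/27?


Subnet network: 102.61.180.224
Test IP AND mask: 102.61.180.224
Yes, 102.61.180.254 is in 102.61.180.224/27


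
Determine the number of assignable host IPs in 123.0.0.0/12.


Host bits = 32 - 12 = 20
Total addresses = 2^20 = 1048576
Usable = total - 2 (network and broadcast)
Usable hosts: 1048574


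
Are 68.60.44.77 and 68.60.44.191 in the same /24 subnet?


Mask: 255.255.255.0
68.60.44.77 AND mask = 68.60.44.0
68.60.44.191 AND mask = 68.60.44.0
Yes, same subnet (68.60.44.0)


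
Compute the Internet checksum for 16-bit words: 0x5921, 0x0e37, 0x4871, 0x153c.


Sum all words (with carry folding):
+ 0x5921 = 0x5921
+ 0x0e37 = 0x6758
+ 0x4871 = 0xafc9
+ 0x153c = 0xc505
One's complement: ~0xc505
Checksum = 0x3afa


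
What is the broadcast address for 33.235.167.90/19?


Network: 33.235.160.0/19
Host bits = 13
Set all host bits to 1:
Broadcast: 33.235.191.255


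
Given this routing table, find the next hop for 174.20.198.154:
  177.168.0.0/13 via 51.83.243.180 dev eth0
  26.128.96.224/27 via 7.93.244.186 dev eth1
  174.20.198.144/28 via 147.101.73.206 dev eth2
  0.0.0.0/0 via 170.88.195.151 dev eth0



Longest prefix match for 174.20.198.154:
  /13 177.168.0.0: no
  /27 26.128.96.224: no
  /28 174.20.198.144: MATCH
  /0 0.0.0.0: MATCH
Selected: next-hop 147.101.73.206 via eth2 (matched /28)


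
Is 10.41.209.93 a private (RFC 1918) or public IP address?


RFC 1918 private ranges:
  10.0.0.0/8 (10.0.0.0 - 10.255.255.255)
  172.16.0.0/12 (172.16.0.0 - 172.31.255.255)
  192.168.0.0/16 (192.168.0.0 - 192.168.255.255)
Private (in 10.0.0.0/8)


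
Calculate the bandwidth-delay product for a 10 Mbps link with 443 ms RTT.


BDP = bandwidth * RTT
= 10 Mbps * 443 ms
= 10 * 1e6 * 443 / 1000 bits
= 4430000 bits
= 553750 bytes
= 540.7715 KB
BDP = 4430000 bits (553750 bytes)


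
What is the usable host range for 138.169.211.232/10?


Network: 138.128.0.0
Broadcast: 138.191.255.255
First usable = network + 1
Last usable = broadcast - 1
Range: 138.128.0.1 to 138.191.255.254


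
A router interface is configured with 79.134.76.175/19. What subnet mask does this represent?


/19 means 19 network bits, 13 host bits
Binary: 11111111111111111110000000000000
Mask: 255.255.224.0


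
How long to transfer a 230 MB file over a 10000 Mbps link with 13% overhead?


Effective throughput = 10000 * (1 - 13/100) = 8700 Mbps
File size in Mb = 230 * 8 = 1840 Mb
Time = 1840 / 8700
Time = 0.2115 seconds


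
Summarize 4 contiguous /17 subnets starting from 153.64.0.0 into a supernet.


Original prefix: /17
Number of subnets: 4 = 2^2
New prefix = 17 - 2 = 15
Supernet: 153.64.0.0/15


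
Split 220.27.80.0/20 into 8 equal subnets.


New prefix = 20 + 3 = 23
Each subnet has 512 addresses
  220.27.80.0/23
  220.27.82.0/23
  220.27.84.0/23
  220.27.86.0/23
  220.27.88.0/23
  220.27.90.0/23
  220.27.92.0/23
  220.27.94.0/23
Subnets: 220.27.80.0/23, 220.27.82.0/23, 220.27.84.0/23, 220.27.86.0/23, 220.27.88.0/23, 220.27.90.0/23, 220.27.92.0/23, 220.27.94.0/23


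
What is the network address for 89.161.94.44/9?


IP:   01011001.10100001.01011110.00101100
Mask: 11111111.10000000.00000000.00000000
AND operation:
Net:  01011001.10000000.00000000.00000000
Network: 89.128.0.0/9


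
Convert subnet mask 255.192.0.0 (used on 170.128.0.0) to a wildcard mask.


Subnet mask: 255.192.0.0
Wildcard = 255.255.255.255 - subnet mask
255 - 255 = 0
255 - 192 = 63
255 - 0 = 255
255 - 0 = 255
Wildcard: 0.63.255.255


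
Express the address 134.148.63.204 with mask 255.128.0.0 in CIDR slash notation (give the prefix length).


Binary: 11111111.10000000.00000000.00000000
Count leading 1s
Prefix: /9


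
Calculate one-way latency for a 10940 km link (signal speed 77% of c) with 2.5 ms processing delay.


Speed = 0.77 * 3e5 km/s = 231000 km/s
Propagation delay = 10940 / 231000 = 0.0474 s = 47.3593 ms
Processing delay = 2.5 ms
Total one-way latency = 49.8593 ms


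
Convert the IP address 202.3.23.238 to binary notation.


202 = 11001010
3 = 00000011
23 = 00010111
238 = 11101110
Binary: 11001010.00000011.00010111.11101110


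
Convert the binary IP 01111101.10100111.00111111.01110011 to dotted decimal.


01111101 = 125
10100111 = 167
00111111 = 63
01110011 = 115
IP: 125.167.63.115


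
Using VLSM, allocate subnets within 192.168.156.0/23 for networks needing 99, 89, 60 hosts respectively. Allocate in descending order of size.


99 hosts -> /25 (126 usable): 192.168.156.0/25
89 hosts -> /25 (126 usable): 192.168.156.128/25
60 hosts -> /26 (62 usable): 192.168.157.0/26
Allocation: 192.168.156.0/25 (99 hosts, 126 usable); 192.168.156.128/25 (89 hosts, 126 usable); 192.168.157.0/26 (60 hosts, 62 usable)


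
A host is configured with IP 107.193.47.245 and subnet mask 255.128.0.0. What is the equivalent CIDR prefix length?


Binary: 11111111.10000000.00000000.00000000
Count leading 1s
Prefix: /9


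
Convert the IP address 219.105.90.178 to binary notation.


219 = 11011011
105 = 01101001
90 = 01011010
178 = 10110010
Binary: 11011011.01101001.01011010.10110010


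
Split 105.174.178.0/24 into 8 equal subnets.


New prefix = 24 + 3 = 27
Each subnet has 32 addresses
  105.174.178.0/27
  105.174.178.32/27
  105.174.178.64/27
  105.174.178.96/27
  105.174.178.128/27
  105.174.178.160/27
  105.174.178.192/27
  105.174.178.224/27
Subnets: 105.174.178.0/27, 105.174.178.32/27, 105.174.178.64/27, 105.174.178.96/27, 105.174.178.128/27, 105.174.178.160/27, 105.174.178.192/27, 105.174.178.224/27


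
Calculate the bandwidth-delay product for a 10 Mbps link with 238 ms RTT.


BDP = bandwidth * RTT
= 10 Mbps * 238 ms
= 10 * 1e6 * 238 / 1000 bits
= 2380000 bits
= 297500 bytes
= 290.5273 KB
BDP = 2380000 bits (297500 bytes)


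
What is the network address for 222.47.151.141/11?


IP:   11011110.00101111.10010111.10001101
Mask: 11111111.11100000.00000000.00000000
AND operation:
Net:  11011110.00100000.00000000.00000000
Network: 222.32.0.0/11


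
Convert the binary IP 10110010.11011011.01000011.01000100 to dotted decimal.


10110010 = 178
11011011 = 219
01000011 = 67
01000100 = 68
IP: 178.219.67.68


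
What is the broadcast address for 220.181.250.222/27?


Network: 220.181.250.192/27
Host bits = 5
Set all host bits to 1:
Broadcast: 220.181.250.223


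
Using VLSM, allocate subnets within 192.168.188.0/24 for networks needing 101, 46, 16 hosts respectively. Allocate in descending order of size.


101 hosts -> /25 (126 usable): 192.168.188.0/25
46 hosts -> /26 (62 usable): 192.168.188.128/26
16 hosts -> /27 (30 usable): 192.168.188.192/27
Allocation: 192.168.188.0/25 (101 hosts, 126 usable); 192.168.188.128/26 (46 hosts, 62 usable); 192.168.188.192/27 (16 hosts, 30 usable)


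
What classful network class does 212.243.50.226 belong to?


First octet: 212
Binary: 11010100
110xxxxx -> Class C (192-223)
Class C, default mask 255.255.255.0 (/24)


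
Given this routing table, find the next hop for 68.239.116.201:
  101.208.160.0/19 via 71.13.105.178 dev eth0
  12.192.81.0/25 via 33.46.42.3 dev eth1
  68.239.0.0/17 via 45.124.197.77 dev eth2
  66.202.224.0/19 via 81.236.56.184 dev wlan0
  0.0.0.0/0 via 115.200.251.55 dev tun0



Longest prefix match for 68.239.116.201:
  /19 101.208.160.0: no
  /25 12.192.81.0: no
  /17 68.239.0.0: MATCH
  /19 66.202.224.0: no
  /0 0.0.0.0: MATCH
Selected: next-hop 45.124.197.77 via eth2 (matched /17)


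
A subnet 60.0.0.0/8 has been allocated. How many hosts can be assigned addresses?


Host bits = 32 - 8 = 24
Total addresses = 2^24 = 16777216
Usable = total - 2 (network and broadcast)
Usable hosts: 16777214


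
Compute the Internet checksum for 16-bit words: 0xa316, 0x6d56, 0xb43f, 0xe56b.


Sum all words (with carry folding):
+ 0xa316 = 0xa316
+ 0x6d56 = 0x106d
+ 0xb43f = 0xc4ac
+ 0xe56b = 0xaa18
One's complement: ~0xaa18
Checksum = 0x55e7


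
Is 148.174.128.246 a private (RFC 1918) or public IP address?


RFC 1918 private ranges:
  10.0.0.0/8 (10.0.0.0 - 10.255.255.255)
  172.16.0.0/12 (172.16.0.0 - 172.31.255.255)
  192.168.0.0/16 (192.168.0.0 - 192.168.255.255)
Public (not in any RFC 1918 range)


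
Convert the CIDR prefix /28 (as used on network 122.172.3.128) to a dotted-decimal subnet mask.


/28 means 28 network bits, 4 host bits
Binary: 11111111111111111111111111110000
Mask: 255.255.255.240


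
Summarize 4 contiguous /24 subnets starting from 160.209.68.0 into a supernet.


Original prefix: /24
Number of subnets: 4 = 2^2
New prefix = 24 - 2 = 22
Supernet: 160.209.68.0/22


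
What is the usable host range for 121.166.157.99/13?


Network: 121.160.0.0
Broadcast: 121.167.255.255
First usable = network + 1
Last usable = broadcast - 1
Range: 121.160.0.1 to 121.167.255.254


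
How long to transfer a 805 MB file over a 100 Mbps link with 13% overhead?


Effective throughput = 100 * (1 - 13/100) = 87 Mbps
File size in Mb = 805 * 8 = 6440 Mb
Time = 6440 / 87
Time = 74.023 seconds


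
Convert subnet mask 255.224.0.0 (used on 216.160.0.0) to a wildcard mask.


Subnet mask: 255.224.0.0
Wildcard = 255.255.255.255 - subnet mask
255 - 255 = 0
255 - 224 = 31
255 - 0 = 255
255 - 0 = 255
Wildcard: 0.31.255.255


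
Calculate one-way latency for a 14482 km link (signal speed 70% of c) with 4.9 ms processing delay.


Speed = 0.7 * 3e5 km/s = 210000 km/s
Propagation delay = 14482 / 210000 = 0.069 s = 68.9619 ms
Processing delay = 4.9 ms
Total one-way latency = 73.8619 ms


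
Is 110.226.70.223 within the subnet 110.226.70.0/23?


Subnet network: 110.226.70.0
Test IP AND mask: 110.226.70.0
Yes, 110.226.70.223 is in 110.226.70.0/23


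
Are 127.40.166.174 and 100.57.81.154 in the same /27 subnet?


Mask: 255.255.255.224
127.40.166.174 AND mask = 127.40.166.160
100.57.81.154 AND mask = 100.57.81.128
No, different subnets (127.40.166.160 vs 100.57.81.128)


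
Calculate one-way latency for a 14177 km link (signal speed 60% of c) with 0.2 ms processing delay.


Speed = 0.6 * 3e5 km/s = 180000 km/s
Propagation delay = 14177 / 180000 = 0.0788 s = 78.7611 ms
Processing delay = 0.2 ms
Total one-way latency = 78.9611 ms


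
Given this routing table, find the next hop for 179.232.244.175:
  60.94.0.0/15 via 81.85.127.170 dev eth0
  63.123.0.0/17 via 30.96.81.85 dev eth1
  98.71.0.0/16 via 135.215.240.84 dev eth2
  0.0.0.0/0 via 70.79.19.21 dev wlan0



Longest prefix match for 179.232.244.175:
  /15 60.94.0.0: no
  /17 63.123.0.0: no
  /16 98.71.0.0: no
  /0 0.0.0.0: MATCH
Selected: next-hop 70.79.19.21 via wlan0 (matched /0)


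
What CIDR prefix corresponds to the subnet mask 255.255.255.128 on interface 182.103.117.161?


Binary: 11111111.11111111.11111111.10000000
Count leading 1s
Prefix: /25


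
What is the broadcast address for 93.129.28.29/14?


Network: 93.128.0.0/14
Host bits = 18
Set all host bits to 1:
Broadcast: 93.131.255.255


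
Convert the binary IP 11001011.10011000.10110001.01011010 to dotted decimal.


11001011 = 203
10011000 = 152
10110001 = 177
01011010 = 90
IP: 203.152.177.90


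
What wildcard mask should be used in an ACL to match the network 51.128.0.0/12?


Subnet mask: 255.240.0.0
Wildcard = 255.255.255.255 - subnet mask
255 - 255 = 0
255 - 240 = 15
255 - 0 = 255
255 - 0 = 255
Wildcard: 0.15.255.255


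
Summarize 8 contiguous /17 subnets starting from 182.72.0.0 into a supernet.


Original prefix: /17
Number of subnets: 8 = 2^3
New prefix = 17 - 3 = 14
Supernet: 182.72.0.0/14


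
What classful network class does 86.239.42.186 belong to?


First octet: 86
Binary: 01010110
0xxxxxxx -> Class A (1-126)
Class A, default mask 255.0.0.0 (/8)


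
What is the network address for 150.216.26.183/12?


IP:   10010110.11011000.00011010.10110111
Mask: 11111111.11110000.00000000.00000000
AND operation:
Net:  10010110.11010000.00000000.00000000
Network: 150.208.0.0/12


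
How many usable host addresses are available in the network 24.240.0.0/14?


Host bits = 32 - 14 = 18
Total addresses = 2^18 = 262144
Usable = total - 2 (network and broadcast)
Usable hosts: 262142


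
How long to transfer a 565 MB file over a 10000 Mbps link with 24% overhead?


Effective throughput = 10000 * (1 - 24/100) = 7600 Mbps
File size in Mb = 565 * 8 = 4520 Mb
Time = 4520 / 7600
Time = 0.5947 seconds


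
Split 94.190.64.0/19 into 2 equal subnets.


New prefix = 19 + 1 = 20
Each subnet has 4096 addresses
  94.190.64.0/20
  94.190.80.0/20
Subnets: 94.190.64.0/20, 94.190.80.0/20


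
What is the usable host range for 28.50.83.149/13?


Network: 28.48.0.0
Broadcast: 28.55.255.255
First usable = network + 1
Last usable = broadcast - 1
Range: 28.48.0.1 to 28.55.255.254


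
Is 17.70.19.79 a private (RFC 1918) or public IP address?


RFC 1918 private ranges:
  10.0.0.0/8 (10.0.0.0 - 10.255.255.255)
  172.16.0.0/12 (172.16.0.0 - 172.31.255.255)
  192.168.0.0/16 (192.168.0.0 - 192.168.255.255)
Public (not in any RFC 1918 range)


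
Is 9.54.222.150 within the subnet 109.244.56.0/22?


Subnet network: 109.244.56.0
Test IP AND mask: 9.54.220.0
No, 9.54.222.150 is not in 109.244.56.0/22


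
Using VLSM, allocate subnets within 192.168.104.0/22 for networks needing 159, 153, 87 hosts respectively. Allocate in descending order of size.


159 hosts -> /24 (254 usable): 192.168.104.0/24
153 hosts -> /24 (254 usable): 192.168.105.0/24
87 hosts -> /25 (126 usable): 192.168.106.0/25
Allocation: 192.168.104.0/24 (159 hosts, 254 usable); 192.168.105.0/24 (153 hosts, 254 usable); 192.168.106.0/25 (87 hosts, 126 usable)


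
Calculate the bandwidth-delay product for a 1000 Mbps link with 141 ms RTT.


BDP = bandwidth * RTT
= 1000 Mbps * 141 ms
= 1000 * 1e6 * 141 / 1000 bits
= 141000000 bits
= 17625000 bytes
= 17211.9141 KB
BDP = 141000000 bits (17625000 bytes)


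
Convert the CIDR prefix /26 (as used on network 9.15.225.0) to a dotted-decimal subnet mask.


/26 means 26 network bits, 6 host bits
Binary: 11111111111111111111111111000000
Mask: 255.255.255.192


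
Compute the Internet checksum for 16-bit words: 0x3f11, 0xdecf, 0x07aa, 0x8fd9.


Sum all words (with carry folding):
+ 0x3f11 = 0x3f11
+ 0xdecf = 0x1de1
+ 0x07aa = 0x258b
+ 0x8fd9 = 0xb564
One's complement: ~0xb564
Checksum = 0x4a9b


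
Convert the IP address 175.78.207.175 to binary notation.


175 = 10101111
78 = 01001110
207 = 11001111
175 = 10101111
Binary: 10101111.01001110.11001111.10101111


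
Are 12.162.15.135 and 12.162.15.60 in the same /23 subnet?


Mask: 255.255.254.0
12.162.15.135 AND mask = 12.162.14.0
12.162.15.60 AND mask = 12.162.14.0
Yes, same subnet (12.162.14.0)


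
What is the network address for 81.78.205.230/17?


IP:   01010001.01001110.11001101.11100110
Mask: 11111111.11111111.10000000.00000000
AND operation:
Net:  01010001.01001110.10000000.00000000
Network: 81.78.128.0/17


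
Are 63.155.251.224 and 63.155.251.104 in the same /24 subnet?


Mask: 255.255.255.0
63.155.251.224 AND mask = 63.155.251.0
63.155.251.104 AND mask = 63.155.251.0
Yes, same subnet (63.155.251.0)


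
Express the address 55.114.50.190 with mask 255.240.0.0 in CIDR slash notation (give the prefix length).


Binary: 11111111.11110000.00000000.00000000
Count leading 1s
Prefix: /12


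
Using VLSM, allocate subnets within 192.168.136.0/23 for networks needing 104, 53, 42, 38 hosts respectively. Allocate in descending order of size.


104 hosts -> /25 (126 usable): 192.168.136.0/25
53 hosts -> /26 (62 usable): 192.168.136.128/26
42 hosts -> /26 (62 usable): 192.168.136.192/26
38 hosts -> /26 (62 usable): 192.168.137.0/26
Allocation: 192.168.136.0/25 (104 hosts, 126 usable); 192.168.136.128/26 (53 hosts, 62 usable); 192.168.136.192/26 (42 hosts, 62 usable); 192.168.137.0/26 (38 hosts, 62 usable)


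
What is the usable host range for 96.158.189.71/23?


Network: 96.158.188.0
Broadcast: 96.158.189.255
First usable = network + 1
Last usable = broadcast - 1
Range: 96.158.188.1 to 96.158.189.254


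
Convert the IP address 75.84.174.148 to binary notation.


75 = 01001011
84 = 01010100
174 = 10101110
148 = 10010100
Binary: 01001011.01010100.10101110.10010100


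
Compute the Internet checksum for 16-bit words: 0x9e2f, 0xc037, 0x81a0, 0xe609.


Sum all words (with carry folding):
+ 0x9e2f = 0x9e2f
+ 0xc037 = 0x5e67
+ 0x81a0 = 0xe007
+ 0xe609 = 0xc611
One's complement: ~0xc611
Checksum = 0x39ee


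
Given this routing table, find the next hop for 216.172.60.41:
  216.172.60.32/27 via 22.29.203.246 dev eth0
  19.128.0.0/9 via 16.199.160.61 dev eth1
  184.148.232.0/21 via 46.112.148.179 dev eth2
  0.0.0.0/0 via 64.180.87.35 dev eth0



Longest prefix match for 216.172.60.41:
  /27 216.172.60.32: MATCH
  /9 19.128.0.0: no
  /21 184.148.232.0: no
  /0 0.0.0.0: MATCH
Selected: next-hop 22.29.203.246 via eth0 (matched /27)


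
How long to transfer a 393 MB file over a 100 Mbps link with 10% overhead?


Effective throughput = 100 * (1 - 10/100) = 90 Mbps
File size in Mb = 393 * 8 = 3144 Mb
Time = 3144 / 90
Time = 34.9333 seconds


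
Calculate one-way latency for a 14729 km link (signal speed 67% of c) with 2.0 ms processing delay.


Speed = 0.67 * 3e5 km/s = 201000 km/s
Propagation delay = 14729 / 201000 = 0.0733 s = 73.2786 ms
Processing delay = 2.0 ms
Total one-way latency = 75.2786 ms


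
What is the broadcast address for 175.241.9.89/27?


Network: 175.241.9.64/27
Host bits = 5
Set all host bits to 1:
Broadcast: 175.241.9.95


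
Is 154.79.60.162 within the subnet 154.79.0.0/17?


Subnet network: 154.79.0.0
Test IP AND mask: 154.79.0.0
Yes, 154.79.60.162 is in 154.79.0.0/17


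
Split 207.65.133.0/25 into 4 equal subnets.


New prefix = 25 + 2 = 27
Each subnet has 32 addresses
  207.65.133.0/27
  207.65.133.32/27
  207.65.133.64/27
  207.65.133.96/27
Subnets: 207.65.133.0/27, 207.65.133.32/27, 207.65.133.64/27, 207.65.133.96/27


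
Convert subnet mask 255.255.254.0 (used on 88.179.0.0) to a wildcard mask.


Subnet mask: 255.255.254.0
Wildcard = 255.255.255.255 - subnet mask
255 - 255 = 0
255 - 255 = 0
255 - 254 = 1
255 - 0 = 255
Wildcard: 0.0.1.255


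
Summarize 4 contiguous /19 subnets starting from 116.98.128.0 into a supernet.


Original prefix: /19
Number of subnets: 4 = 2^2
New prefix = 19 - 2 = 17
Supernet: 116.98.128.0/17


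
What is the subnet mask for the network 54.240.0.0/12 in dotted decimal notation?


/12 means 12 network bits, 20 host bits
Binary: 11111111111100000000000000000000
Mask: 255.240.0.0


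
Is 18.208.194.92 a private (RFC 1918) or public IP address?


RFC 1918 private ranges:
  10.0.0.0/8 (10.0.0.0 - 10.255.255.255)
  172.16.0.0/12 (172.16.0.0 - 172.31.255.255)
  192.168.0.0/16 (192.168.0.0 - 192.168.255.255)
Public (not in any RFC 1918 range)


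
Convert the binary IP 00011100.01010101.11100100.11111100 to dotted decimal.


00011100 = 28
01010101 = 85
11100100 = 228
11111100 = 252
IP: 28.85.228.252


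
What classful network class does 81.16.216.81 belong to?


First octet: 81
Binary: 01010001
0xxxxxxx -> Class A (1-126)
Class A, default mask 255.0.0.0 (/8)


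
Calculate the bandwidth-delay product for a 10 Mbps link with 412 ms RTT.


BDP = bandwidth * RTT
= 10 Mbps * 412 ms
= 10 * 1e6 * 412 / 1000 bits
= 4120000 bits
= 515000 bytes
= 502.9297 KB
BDP = 4120000 bits (515000 bytes)


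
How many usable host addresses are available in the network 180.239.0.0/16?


Host bits = 32 - 16 = 16
Total addresses = 2^16 = 65536
Usable = total - 2 (network and broadcast)
Usable hosts: 65534


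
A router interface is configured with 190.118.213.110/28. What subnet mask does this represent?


/28 means 28 network bits, 4 host bits
Binary: 11111111111111111111111111110000
Mask: 255.255.255.240


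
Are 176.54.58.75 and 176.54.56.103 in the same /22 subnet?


Mask: 255.255.252.0
176.54.58.75 AND mask = 176.54.56.0
176.54.56.103 AND mask = 176.54.56.0
Yes, same subnet (176.54.56.0)


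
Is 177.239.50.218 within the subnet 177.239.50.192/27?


Subnet network: 177.239.50.192
Test IP AND mask: 177.239.50.192
Yes, 177.239.50.218 is in 177.239.50.192/27


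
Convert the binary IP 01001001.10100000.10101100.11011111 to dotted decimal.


01001001 = 73
10100000 = 160
10101100 = 172
11011111 = 223
IP: 73.160.172.223


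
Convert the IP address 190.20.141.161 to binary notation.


190 = 10111110
20 = 00010100
141 = 10001101
161 = 10100001
Binary: 10111110.00010100.10001101.10100001


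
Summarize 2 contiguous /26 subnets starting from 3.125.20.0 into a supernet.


Original prefix: /26
Number of subnets: 2 = 2^1
New prefix = 26 - 1 = 25
Supernet: 3.125.20.0/25


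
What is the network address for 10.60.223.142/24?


IP:   00001010.00111100.11011111.10001110
Mask: 11111111.11111111.11111111.00000000
AND operation:
Net:  00001010.00111100.11011111.00000000
Network: 10.60.223.0/24


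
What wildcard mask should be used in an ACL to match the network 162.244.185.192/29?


Subnet mask: 255.255.255.248
Wildcard = 255.255.255.255 - subnet mask
255 - 255 = 0
255 - 255 = 0
255 - 255 = 0
255 - 248 = 7
Wildcard: 0.0.0.7


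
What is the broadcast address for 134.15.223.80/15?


Network: 134.14.0.0/15
Host bits = 17
Set all host bits to 1:
Broadcast: 134.15.255.255


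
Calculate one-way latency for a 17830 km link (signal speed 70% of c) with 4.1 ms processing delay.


Speed = 0.7 * 3e5 km/s = 210000 km/s
Propagation delay = 17830 / 210000 = 0.0849 s = 84.9048 ms
Processing delay = 4.1 ms
Total one-way latency = 89.0048 ms


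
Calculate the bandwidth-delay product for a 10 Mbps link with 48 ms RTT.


BDP = bandwidth * RTT
= 10 Mbps * 48 ms
= 10 * 1e6 * 48 / 1000 bits
= 480000 bits
= 60000 bytes
= 58.5938 KB
BDP = 480000 bits (60000 bytes)


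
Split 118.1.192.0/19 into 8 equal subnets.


New prefix = 19 + 3 = 22
Each subnet has 1024 addresses
  118.1.192.0/22
  118.1.196.0/22
  118.1.200.0/22
  118.1.204.0/22
  118.1.208.0/22
  118.1.212.0/22
  118.1.216.0/22
  118.1.220.0/22
Subnets: 118.1.192.0/22, 118.1.196.0/22, 118.1.200.0/22, 118.1.204.0/22, 118.1.208.0/22, 118.1.212.0/22, 118.1.216.0/22, 118.1.220.0/22


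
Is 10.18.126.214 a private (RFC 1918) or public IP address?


RFC 1918 private ranges:
  10.0.0.0/8 (10.0.0.0 - 10.255.255.255)
  172.16.0.0/12 (172.16.0.0 - 172.31.255.255)
  192.168.0.0/16 (192.168.0.0 - 192.168.255.255)
Private (in 10.0.0.0/8)


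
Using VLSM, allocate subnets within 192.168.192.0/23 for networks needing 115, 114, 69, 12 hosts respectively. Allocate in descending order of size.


115 hosts -> /25 (126 usable): 192.168.192.0/25
114 hosts -> /25 (126 usable): 192.168.192.128/25
69 hosts -> /25 (126 usable): 192.168.193.0/25
12 hosts -> /28 (14 usable): 192.168.193.128/28
Allocation: 192.168.192.0/25 (115 hosts, 126 usable); 192.168.192.128/25 (114 hosts, 126 usable); 192.168.193.0/25 (69 hosts, 126 usable); 192.168.193.128/28 (12 hosts, 14 usable)


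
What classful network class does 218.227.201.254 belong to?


First octet: 218
Binary: 11011010
110xxxxx -> Class C (192-223)
Class C, default mask 255.255.255.0 (/24)


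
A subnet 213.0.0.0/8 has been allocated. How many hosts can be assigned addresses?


Host bits = 32 - 8 = 24
Total addresses = 2^24 = 16777216
Usable = total - 2 (network and broadcast)
Usable hosts: 16777214


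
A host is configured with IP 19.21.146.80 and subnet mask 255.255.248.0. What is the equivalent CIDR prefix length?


Binary: 11111111.11111111.11111000.00000000
Count leading 1s
Prefix: /21


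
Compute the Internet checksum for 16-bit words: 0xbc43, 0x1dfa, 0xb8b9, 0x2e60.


Sum all words (with carry folding):
+ 0xbc43 = 0xbc43
+ 0x1dfa = 0xda3d
+ 0xb8b9 = 0x92f7
+ 0x2e60 = 0xc157
One's complement: ~0xc157
Checksum = 0x3ea8


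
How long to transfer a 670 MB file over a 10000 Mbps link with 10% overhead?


Effective throughput = 10000 * (1 - 10/100) = 9000 Mbps
File size in Mb = 670 * 8 = 5360 Mb
Time = 5360 / 9000
Time = 0.5956 seconds


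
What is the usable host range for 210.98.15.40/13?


Network: 210.96.0.0
Broadcast: 210.103.255.255
First usable = network + 1
Last usable = broadcast - 1
Range: 210.96.0.1 to 210.103.255.254


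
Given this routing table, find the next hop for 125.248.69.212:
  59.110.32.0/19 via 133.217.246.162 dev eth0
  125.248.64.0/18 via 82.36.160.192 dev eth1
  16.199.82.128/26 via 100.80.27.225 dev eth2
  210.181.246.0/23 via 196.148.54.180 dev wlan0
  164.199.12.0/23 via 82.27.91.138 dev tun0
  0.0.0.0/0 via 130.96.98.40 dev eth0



Longest prefix match for 125.248.69.212:
  /19 59.110.32.0: no
  /18 125.248.64.0: MATCH
  /26 16.199.82.128: no
  /23 210.181.246.0: no
  /23 164.199.12.0: no
  /0 0.0.0.0: MATCH
Selected: next-hop 82.36.160.192 via eth1 (matched /18)


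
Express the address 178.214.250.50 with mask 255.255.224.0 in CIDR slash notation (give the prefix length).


Binary: 11111111.11111111.11100000.00000000
Count leading 1s
Prefix: /19


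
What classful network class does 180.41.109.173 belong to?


First octet: 180
Binary: 10110100
10xxxxxx -> Class B (128-191)
Class B, default mask 255.255.0.0 (/16)


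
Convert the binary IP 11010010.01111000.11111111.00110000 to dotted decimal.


11010010 = 210
01111000 = 120
11111111 = 255
00110000 = 48
IP: 210.120.255.48


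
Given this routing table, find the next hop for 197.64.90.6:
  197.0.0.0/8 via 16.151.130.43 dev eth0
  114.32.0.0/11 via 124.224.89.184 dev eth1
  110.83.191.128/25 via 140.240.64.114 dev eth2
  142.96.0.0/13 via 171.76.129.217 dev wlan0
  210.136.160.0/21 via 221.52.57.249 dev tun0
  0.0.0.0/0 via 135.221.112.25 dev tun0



Longest prefix match for 197.64.90.6:
  /8 197.0.0.0: MATCH
  /11 114.32.0.0: no
  /25 110.83.191.128: no
  /13 142.96.0.0: no
  /21 210.136.160.0: no
  /0 0.0.0.0: MATCH
Selected: next-hop 16.151.130.43 via eth0 (matched /8)


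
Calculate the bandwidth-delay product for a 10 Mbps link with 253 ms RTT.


BDP = bandwidth * RTT
= 10 Mbps * 253 ms
= 10 * 1e6 * 253 / 1000 bits
= 2530000 bits
= 316250 bytes
= 308.8379 KB
BDP = 2530000 bits (316250 bytes)


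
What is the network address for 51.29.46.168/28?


IP:   00110011.00011101.00101110.10101000
Mask: 11111111.11111111.11111111.11110000
AND operation:
Net:  00110011.00011101.00101110.10100000
Network: 51.29.46.160/28


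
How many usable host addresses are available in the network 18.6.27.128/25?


Host bits = 32 - 25 = 7
Total addresses = 2^7 = 128
Usable = total - 2 (network and broadcast)
Usable hosts: 126


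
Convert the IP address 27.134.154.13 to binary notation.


27 = 00011011
134 = 10000110
154 = 10011010
13 = 00001101
Binary: 00011011.10000110.10011010.00001101


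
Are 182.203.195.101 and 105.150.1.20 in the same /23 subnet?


Mask: 255.255.254.0
182.203.195.101 AND mask = 182.203.194.0
105.150.1.20 AND mask = 105.150.0.0
No, different subnets (182.203.194.0 vs 105.150.0.0)


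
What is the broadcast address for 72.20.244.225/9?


Network: 72.0.0.0/9
Host bits = 23
Set all host bits to 1:
Broadcast: 72.127.255.255


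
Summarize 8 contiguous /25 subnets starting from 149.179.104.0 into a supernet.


Original prefix: /25
Number of subnets: 8 = 2^3
New prefix = 25 - 3 = 22
Supernet: 149.179.104.0/22


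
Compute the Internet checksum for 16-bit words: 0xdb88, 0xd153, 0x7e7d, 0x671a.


Sum all words (with carry folding):
+ 0xdb88 = 0xdb88
+ 0xd153 = 0xacdc
+ 0x7e7d = 0x2b5a
+ 0x671a = 0x9274
One's complement: ~0x9274
Checksum = 0x6d8b


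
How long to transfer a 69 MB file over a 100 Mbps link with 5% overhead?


Effective throughput = 100 * (1 - 5/100) = 95 Mbps
File size in Mb = 69 * 8 = 552 Mb
Time = 552 / 95
Time = 5.8105 seconds


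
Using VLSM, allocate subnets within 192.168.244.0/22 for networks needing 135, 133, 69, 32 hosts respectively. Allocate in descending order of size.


135 hosts -> /24 (254 usable): 192.168.244.0/24
133 hosts -> /24 (254 usable): 192.168.245.0/24
69 hosts -> /25 (126 usable): 192.168.246.0/25
32 hosts -> /26 (62 usable): 192.168.246.128/26
Allocation: 192.168.244.0/24 (135 hosts, 254 usable); 192.168.245.0/24 (133 hosts, 254 usable); 192.168.246.0/25 (69 hosts, 126 usable); 192.168.246.128/26 (32 hosts, 62 usable)


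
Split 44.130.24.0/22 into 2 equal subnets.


New prefix = 22 + 1 = 23
Each subnet has 512 addresses
  44.130.24.0/23
  44.130.26.0/23
Subnets: 44.130.24.0/23, 44.130.26.0/23


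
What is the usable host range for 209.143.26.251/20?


Network: 209.143.16.0
Broadcast: 209.143.31.255
First usable = network + 1
Last usable = broadcast - 1
Range: 209.143.16.1 to 209.143.31.254


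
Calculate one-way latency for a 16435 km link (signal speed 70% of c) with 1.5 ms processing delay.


Speed = 0.7 * 3e5 km/s = 210000 km/s
Propagation delay = 16435 / 210000 = 0.0783 s = 78.2619 ms
Processing delay = 1.5 ms
Total one-way latency = 79.7619 ms


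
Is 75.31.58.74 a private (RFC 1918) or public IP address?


RFC 1918 private ranges:
  10.0.0.0/8 (10.0.0.0 - 10.255.255.255)
  172.16.0.0/12 (172.16.0.0 - 172.31.255.255)
  192.168.0.0/16 (192.168.0.0 - 192.168.255.255)
Public (not in any RFC 1918 range)


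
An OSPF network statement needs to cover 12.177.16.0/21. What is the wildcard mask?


Subnet mask: 255.255.248.0
Wildcard = 255.255.255.255 - subnet mask
255 - 255 = 0
255 - 255 = 0
255 - 248 = 7
255 - 0 = 255
Wildcard: 0.0.7.255


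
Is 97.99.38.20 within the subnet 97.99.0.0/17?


Subnet network: 97.99.0.0
Test IP AND mask: 97.99.0.0
Yes, 97.99.38.20 is in 97.99.0.0/17


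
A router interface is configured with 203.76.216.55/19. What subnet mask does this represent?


/19 means 19 network bits, 13 host bits
Binary: 11111111111111111110000000000000
Mask: 255.255.224.0


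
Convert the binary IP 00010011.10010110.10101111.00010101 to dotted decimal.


00010011 = 19
10010110 = 150
10101111 = 175
00010101 = 21
IP: 19.150.175.21


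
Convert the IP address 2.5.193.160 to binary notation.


2 = 00000010
5 = 00000101
193 = 11000001
160 = 10100000
Binary: 00000010.00000101.11000001.10100000


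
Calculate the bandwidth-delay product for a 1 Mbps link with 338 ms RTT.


BDP = bandwidth * RTT
= 1 Mbps * 338 ms
= 1 * 1e6 * 338 / 1000 bits
= 338000 bits
= 42250 bytes
= 41.2598 KB
BDP = 338000 bits (42250 bytes)


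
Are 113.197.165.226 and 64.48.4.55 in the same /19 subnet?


Mask: 255.255.224.0
113.197.165.226 AND mask = 113.197.160.0
64.48.4.55 AND mask = 64.48.0.0
No, different subnets (113.197.160.0 vs 64.48.0.0)


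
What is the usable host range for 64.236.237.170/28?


Network: 64.236.237.160
Broadcast: 64.236.237.175
First usable = network + 1
Last usable = broadcast - 1
Range: 64.236.237.161 to 64.236.237.174


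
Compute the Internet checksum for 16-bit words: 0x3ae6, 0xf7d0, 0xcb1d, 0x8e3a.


Sum all words (with carry folding):
+ 0x3ae6 = 0x3ae6
+ 0xf7d0 = 0x32b7
+ 0xcb1d = 0xfdd4
+ 0x8e3a = 0x8c0f
One's complement: ~0x8c0f
Checksum = 0x73f0


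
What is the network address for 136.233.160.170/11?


IP:   10001000.11101001.10100000.10101010
Mask: 11111111.11100000.00000000.00000000
AND operation:
Net:  10001000.11100000.00000000.00000000
Network: 136.224.0.0/11


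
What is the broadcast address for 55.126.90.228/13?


Network: 55.120.0.0/13
Host bits = 19
Set all host bits to 1:
Broadcast: 55.127.255.255


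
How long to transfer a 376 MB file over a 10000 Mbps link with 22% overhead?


Effective throughput = 10000 * (1 - 22/100) = 7800 Mbps
File size in Mb = 376 * 8 = 3008 Mb
Time = 3008 / 7800
Time = 0.3856 seconds


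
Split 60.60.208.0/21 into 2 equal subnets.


New prefix = 21 + 1 = 22
Each subnet has 1024 addresses
  60.60.208.0/22
  60.60.212.0/22
Subnets: 60.60.208.0/22, 60.60.212.0/22


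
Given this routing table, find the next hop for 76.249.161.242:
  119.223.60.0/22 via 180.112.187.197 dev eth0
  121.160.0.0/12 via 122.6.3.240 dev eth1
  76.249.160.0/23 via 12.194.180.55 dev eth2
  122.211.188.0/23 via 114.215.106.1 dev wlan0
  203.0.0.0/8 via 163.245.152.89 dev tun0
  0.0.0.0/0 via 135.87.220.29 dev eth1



Longest prefix match for 76.249.161.242:
  /22 119.223.60.0: no
  /12 121.160.0.0: no
  /23 76.249.160.0: MATCH
  /23 122.211.188.0: no
  /8 203.0.0.0: no
  /0 0.0.0.0: MATCH
Selected: next-hop 12.194.180.55 via eth2 (matched /23)


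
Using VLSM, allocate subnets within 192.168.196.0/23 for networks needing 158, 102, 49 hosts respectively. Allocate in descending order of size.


158 hosts -> /24 (254 usable): 192.168.196.0/24
102 hosts -> /25 (126 usable): 192.168.197.0/25
49 hosts -> /26 (62 usable): 192.168.197.128/26
Allocation: 192.168.196.0/24 (158 hosts, 254 usable); 192.168.197.0/25 (102 hosts, 126 usable); 192.168.197.128/26 (49 hosts, 62 usable)


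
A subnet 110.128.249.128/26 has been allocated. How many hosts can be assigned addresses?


Host bits = 32 - 26 = 6
Total addresses = 2^6 = 64
Usable = total - 2 (network and broadcast)
Usable hosts: 62


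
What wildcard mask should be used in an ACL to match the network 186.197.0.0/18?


Subnet mask: 255.255.192.0
Wildcard = 255.255.255.255 - subnet mask
255 - 255 = 0
255 - 255 = 0
255 - 192 = 63
255 - 0 = 255
Wildcard: 0.0.63.255


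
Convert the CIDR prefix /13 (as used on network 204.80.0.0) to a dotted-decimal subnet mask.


/13 means 13 network bits, 19 host bits
Binary: 11111111111110000000000000000000
Mask: 255.248.0.0


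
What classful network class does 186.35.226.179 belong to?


First octet: 186
Binary: 10111010
10xxxxxx -> Class B (128-191)
Class B, default mask 255.255.0.0 (/16)


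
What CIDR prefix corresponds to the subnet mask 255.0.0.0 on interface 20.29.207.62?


Binary: 11111111.00000000.00000000.00000000
Count leading 1s
Prefix: /8


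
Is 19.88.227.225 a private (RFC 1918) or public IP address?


RFC 1918 private ranges:
  10.0.0.0/8 (10.0.0.0 - 10.255.255.255)
  172.16.0.0/12 (172.16.0.0 - 172.31.255.255)
  192.168.0.0/16 (192.168.0.0 - 192.168.255.255)
Public (not in any RFC 1918 range)


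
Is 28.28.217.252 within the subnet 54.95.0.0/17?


Subnet network: 54.95.0.0
Test IP AND mask: 28.28.128.0
No, 28.28.217.252 is not in 54.95.0.0/17


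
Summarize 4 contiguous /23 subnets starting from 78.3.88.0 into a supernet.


Original prefix: /23
Number of subnets: 4 = 2^2
New prefix = 23 - 2 = 21
Supernet: 78.3.88.0/21


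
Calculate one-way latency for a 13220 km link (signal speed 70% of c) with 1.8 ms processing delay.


Speed = 0.7 * 3e5 km/s = 210000 km/s
Propagation delay = 13220 / 210000 = 0.063 s = 62.9524 ms
Processing delay = 1.8 ms
Total one-way latency = 64.7524 ms


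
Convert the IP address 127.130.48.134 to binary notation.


127 = 01111111
130 = 10000010
48 = 00110000
134 = 10000110
Binary: 01111111.10000010.00110000.10000110


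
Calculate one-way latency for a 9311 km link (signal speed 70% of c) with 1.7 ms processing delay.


Speed = 0.7 * 3e5 km/s = 210000 km/s
Propagation delay = 9311 / 210000 = 0.0443 s = 44.3381 ms
Processing delay = 1.7 ms
Total one-way latency = 46.0381 ms


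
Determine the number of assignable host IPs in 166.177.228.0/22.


Host bits = 32 - 22 = 10
Total addresses = 2^10 = 1024
Usable = total - 2 (network and broadcast)
Usable hosts: 1022


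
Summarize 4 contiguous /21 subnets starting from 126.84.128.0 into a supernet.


Original prefix: /21
Number of subnets: 4 = 2^2
New prefix = 21 - 2 = 19
Supernet: 126.84.128.0/19
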